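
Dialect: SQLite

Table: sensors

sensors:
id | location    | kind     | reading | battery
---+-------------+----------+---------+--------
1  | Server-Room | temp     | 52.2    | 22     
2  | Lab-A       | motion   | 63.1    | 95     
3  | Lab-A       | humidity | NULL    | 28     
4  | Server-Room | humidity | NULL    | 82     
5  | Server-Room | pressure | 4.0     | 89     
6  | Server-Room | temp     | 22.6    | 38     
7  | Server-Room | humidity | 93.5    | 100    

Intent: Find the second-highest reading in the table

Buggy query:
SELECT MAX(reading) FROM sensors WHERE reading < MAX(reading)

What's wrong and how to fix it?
Bug: MAX(reading) on the right of the comparison is an aggregate-in-WHERE error

Fix: Compute the overall MAX in a subquery, then take MAX of rows below it

Corrected query:
SELECT MAX(reading) FROM sensors WHERE reading < (SELECT MAX(reading) FROM sensors)

Result:
MAX(reading)
------------
63.1        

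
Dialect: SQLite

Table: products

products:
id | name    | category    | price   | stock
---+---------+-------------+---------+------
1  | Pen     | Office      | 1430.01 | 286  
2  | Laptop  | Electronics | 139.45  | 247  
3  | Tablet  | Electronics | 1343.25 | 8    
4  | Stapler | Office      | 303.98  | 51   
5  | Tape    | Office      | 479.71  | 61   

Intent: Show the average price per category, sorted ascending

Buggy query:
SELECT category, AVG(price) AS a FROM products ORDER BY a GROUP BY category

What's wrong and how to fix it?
Bug: GROUP BY must precede ORDER BY

Fix: Reorder: SELECT … FROM … GROUP BY … ORDER BY …

Corrected query:
SELECT category, AVG(price) AS a FROM products GROUP BY category ORDER BY a

Result:
category    | a     
------------+-------
Office      | 737.9 
Electronics | 741.35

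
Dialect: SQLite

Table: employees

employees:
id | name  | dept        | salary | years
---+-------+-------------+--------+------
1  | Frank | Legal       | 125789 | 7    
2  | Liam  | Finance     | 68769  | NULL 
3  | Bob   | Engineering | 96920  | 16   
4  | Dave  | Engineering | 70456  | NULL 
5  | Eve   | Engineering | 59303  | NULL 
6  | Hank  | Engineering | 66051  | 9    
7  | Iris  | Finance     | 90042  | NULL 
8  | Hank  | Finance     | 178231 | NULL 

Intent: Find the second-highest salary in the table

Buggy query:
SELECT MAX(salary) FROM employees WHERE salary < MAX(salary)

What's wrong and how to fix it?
Bug: MAX(salary) on the right of the comparison is an aggregate-in-WHERE error

Fix: Put the inner MAX in a scalar subquery

Corrected query:
SELECT MAX(salary) FROM employees WHERE salary < (SELECT MAX(salary) FROM employees)

Result:
MAX(salary)
-----------
125789     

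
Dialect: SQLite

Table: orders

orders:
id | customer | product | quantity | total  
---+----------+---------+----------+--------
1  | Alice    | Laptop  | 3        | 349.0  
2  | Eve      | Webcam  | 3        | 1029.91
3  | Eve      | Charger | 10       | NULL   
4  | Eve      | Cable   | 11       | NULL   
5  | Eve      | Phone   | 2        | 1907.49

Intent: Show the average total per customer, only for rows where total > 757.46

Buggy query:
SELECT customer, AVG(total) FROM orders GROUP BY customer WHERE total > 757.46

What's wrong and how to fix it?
Bug: WHERE cannot follow GROUP BY

Fix: Place WHERE between FROM and GROUP BY

Corrected query:
SELECT customer, AVG(total) FROM orders WHERE total > 757.46 GROUP BY customer

Result:
customer | AVG(total)
---------+-----------
Eve      | 1468.7    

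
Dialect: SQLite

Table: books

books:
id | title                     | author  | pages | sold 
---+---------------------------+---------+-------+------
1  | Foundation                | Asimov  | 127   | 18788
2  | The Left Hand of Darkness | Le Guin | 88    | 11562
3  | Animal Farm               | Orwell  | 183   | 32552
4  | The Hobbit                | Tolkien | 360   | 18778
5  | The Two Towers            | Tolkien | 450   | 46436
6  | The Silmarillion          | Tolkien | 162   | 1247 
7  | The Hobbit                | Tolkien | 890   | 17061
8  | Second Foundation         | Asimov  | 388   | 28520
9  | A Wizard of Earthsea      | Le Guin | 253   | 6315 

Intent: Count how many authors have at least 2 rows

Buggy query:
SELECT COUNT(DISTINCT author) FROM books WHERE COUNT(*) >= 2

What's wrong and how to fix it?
Bug: WHERE filters individual rows, not groups, so a group-level COUNT is invalid there

Fix: Use a subquery that GROUPs and filters with HAVING, then count its rows

Corrected query:
SELECT COUNT(*) FROM (SELECT author FROM books GROUP BY author HAVING COUNT(*) >= 2)

Result:
COUNT(*)
--------
3       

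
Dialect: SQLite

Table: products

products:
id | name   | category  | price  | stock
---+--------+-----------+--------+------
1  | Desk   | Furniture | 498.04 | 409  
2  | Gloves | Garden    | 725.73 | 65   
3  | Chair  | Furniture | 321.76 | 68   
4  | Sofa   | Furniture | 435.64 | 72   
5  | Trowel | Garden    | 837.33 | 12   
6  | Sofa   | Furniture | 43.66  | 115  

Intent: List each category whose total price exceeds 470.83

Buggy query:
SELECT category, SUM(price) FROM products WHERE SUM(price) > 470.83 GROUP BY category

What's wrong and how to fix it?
Bug: SUM(price) is an aggregate, but WHERE filters rows before aggregation

Fix: Move the aggregate condition to a HAVING clause

Corrected query:
SELECT category, SUM(price) FROM products GROUP BY category HAVING SUM(price) > 470.83

Result:
category  | SUM(price)
----------+-----------
Furniture | 1299.1    
Garden    | 1563.06   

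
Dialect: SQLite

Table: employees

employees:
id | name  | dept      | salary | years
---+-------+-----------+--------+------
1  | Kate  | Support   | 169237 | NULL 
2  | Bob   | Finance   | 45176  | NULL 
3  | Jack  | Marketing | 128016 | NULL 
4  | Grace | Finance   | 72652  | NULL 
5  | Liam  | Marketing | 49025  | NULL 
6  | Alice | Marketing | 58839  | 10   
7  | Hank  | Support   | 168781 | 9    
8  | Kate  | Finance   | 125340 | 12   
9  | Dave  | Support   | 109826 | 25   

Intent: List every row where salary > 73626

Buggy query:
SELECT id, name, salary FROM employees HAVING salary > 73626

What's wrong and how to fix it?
Bug: HAVING filters the output of aggregation, but this query has no GROUP BY and no aggregate functions, so SQLite rejects it (HAVING clause on a non-aggregate query); the condition here is per row

Fix: Replace HAVING with WHERE since the condition applies to individual rows

Corrected query:
SELECT id, name, salary FROM employees WHERE salary > 73626

Result:
id | name | salary
---+------+-------
1  | Kate | 169237
3  | Jack | 128016
7  | Hank | 168781
8  | Kate | 125340
9  | Dave | 109826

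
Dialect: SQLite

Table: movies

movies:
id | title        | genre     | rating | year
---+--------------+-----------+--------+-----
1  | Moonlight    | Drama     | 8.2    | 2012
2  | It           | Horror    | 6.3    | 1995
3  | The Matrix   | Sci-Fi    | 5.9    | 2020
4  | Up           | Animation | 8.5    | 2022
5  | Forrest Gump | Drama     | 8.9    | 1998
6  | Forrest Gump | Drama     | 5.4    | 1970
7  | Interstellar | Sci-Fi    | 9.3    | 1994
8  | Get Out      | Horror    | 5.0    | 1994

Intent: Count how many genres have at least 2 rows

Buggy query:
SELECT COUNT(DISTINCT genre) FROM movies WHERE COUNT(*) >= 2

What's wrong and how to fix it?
Bug: WHERE filters individual rows, not groups, so a group-level COUNT is invalid there

Fix: Group first with HAVING COUNT(*) >= 2, then COUNT the resulting groups

Corrected query:
SELECT COUNT(*) FROM (SELECT genre FROM movies GROUP BY genre HAVING COUNT(*) >= 2)

Result:
COUNT(*)
--------
3       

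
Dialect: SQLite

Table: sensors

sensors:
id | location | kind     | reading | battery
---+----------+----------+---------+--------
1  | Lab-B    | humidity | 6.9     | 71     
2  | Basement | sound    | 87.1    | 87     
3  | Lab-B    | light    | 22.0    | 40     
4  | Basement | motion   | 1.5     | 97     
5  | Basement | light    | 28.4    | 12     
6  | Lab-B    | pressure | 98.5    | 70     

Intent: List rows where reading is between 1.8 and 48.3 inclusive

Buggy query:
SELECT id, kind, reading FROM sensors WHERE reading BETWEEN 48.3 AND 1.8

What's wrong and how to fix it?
Bug: BETWEEN expects the lower bound first; with 48.3 AND 1.8 the range is empty

Fix: Swap the bounds so the smaller value comes first

Corrected query:
SELECT id, kind, reading FROM sensors WHERE reading BETWEEN 1.8 AND 48.3

Result:
id | kind     | reading
---+----------+--------
1  | humidity | 6.9    
3  | light    | 22     
5  | light    | 28.4   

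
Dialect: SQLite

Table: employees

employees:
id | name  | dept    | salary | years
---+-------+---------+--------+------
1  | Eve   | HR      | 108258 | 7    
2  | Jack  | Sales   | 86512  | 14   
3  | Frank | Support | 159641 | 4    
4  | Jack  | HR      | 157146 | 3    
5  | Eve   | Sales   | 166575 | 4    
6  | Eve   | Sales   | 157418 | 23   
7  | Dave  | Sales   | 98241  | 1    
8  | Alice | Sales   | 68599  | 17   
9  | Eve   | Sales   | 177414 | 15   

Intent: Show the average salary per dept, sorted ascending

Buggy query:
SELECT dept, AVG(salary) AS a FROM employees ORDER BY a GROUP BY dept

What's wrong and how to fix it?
Bug: ORDER BY appears before GROUP BY; SQL clause order requires GROUP BY first

Fix: Move ORDER BY to the end, after GROUP BY

Corrected query:
SELECT dept, AVG(salary) AS a FROM employees GROUP BY dept ORDER BY a

Result:
dept    | a            
--------+--------------
Sales   | 125793.166667
HR      | 132702       
Support | 159641       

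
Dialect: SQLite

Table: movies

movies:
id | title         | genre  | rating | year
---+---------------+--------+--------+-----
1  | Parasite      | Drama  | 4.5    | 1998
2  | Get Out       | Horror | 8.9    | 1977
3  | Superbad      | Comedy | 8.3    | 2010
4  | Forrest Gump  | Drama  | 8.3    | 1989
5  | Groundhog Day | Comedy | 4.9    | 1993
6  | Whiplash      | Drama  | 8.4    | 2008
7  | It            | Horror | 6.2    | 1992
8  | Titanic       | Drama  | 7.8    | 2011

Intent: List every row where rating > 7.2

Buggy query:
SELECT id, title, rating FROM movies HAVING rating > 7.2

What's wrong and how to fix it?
Bug: HAVING filters the output of aggregation, but this query has no GROUP BY and no aggregate functions, so SQLite rejects it (HAVING clause on a non-aggregate query); the condition here is per row

Fix: Use WHERE for row-level filtering

Corrected query:
SELECT id, title, rating FROM movies WHERE rating > 7.2

Result:
id | title        | rating
---+--------------+-------
2  | Get Out      | 8.9   
3  | Superbad     | 8.3   
4  | Forrest Gump | 8.3   
6  | Whiplash     | 8.4   
8  | Titanic      | 7.8   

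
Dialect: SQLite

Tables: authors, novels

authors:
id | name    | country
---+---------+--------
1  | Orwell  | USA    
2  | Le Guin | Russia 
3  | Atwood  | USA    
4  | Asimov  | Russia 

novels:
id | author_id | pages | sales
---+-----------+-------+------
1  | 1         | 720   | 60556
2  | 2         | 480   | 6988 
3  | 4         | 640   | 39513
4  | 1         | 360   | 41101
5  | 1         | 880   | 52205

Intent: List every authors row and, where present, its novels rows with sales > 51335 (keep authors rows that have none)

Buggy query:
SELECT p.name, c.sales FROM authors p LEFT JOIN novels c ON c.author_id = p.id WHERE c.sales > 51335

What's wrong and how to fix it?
Bug: Filtering c.sales in WHERE discards the NULL rows produced by LEFT JOIN, turning it into an inner join

Fix: Put 'c.sales > 51335' in the JOIN's ON clause instead of WHERE

Corrected query:
SELECT p.name, c.sales FROM authors p LEFT JOIN novels c ON c.author_id = p.id AND c.sales > 51335

Result:
name    | sales
--------+------
Orwell  | 52205
Orwell  | 60556
Le Guin | NULL 
Atwood  | NULL 
Asimov  | NULL 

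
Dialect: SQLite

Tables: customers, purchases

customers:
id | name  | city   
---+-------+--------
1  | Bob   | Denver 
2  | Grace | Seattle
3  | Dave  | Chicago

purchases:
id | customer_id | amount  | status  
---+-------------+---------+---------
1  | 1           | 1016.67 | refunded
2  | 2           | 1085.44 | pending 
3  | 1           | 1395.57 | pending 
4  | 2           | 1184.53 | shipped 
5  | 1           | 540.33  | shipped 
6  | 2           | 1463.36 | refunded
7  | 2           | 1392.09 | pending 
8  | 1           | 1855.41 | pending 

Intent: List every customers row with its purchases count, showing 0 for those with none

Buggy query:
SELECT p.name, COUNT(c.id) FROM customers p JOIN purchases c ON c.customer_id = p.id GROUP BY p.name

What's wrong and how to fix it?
Bug: INNER JOIN drops customers rows that have no matching purchases rows

Fix: Switch to LEFT JOIN to retain unmatched parent rows

Corrected query:
SELECT p.name, COUNT(c.id) FROM customers p LEFT JOIN purchases c ON c.customer_id = p.id GROUP BY p.name

Result:
name  | COUNT(c.id)
------+------------
Bob   | 4          
Dave  | 0          
Grace | 4          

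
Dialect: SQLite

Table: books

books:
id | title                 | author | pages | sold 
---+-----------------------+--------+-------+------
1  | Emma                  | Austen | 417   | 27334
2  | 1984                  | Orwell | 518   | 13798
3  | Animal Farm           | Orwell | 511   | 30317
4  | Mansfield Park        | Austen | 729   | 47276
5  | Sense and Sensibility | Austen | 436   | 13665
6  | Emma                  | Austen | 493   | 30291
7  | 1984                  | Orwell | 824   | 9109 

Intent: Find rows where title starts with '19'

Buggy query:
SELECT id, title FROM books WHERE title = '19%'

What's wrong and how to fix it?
Bug: '=' compares the literal string including the % character; pattern matching needs LIKE

Fix: Replace '=' with LIKE so '19%' is treated as a pattern

Corrected query:
SELECT id, title FROM books WHERE title LIKE '19%'

Result:
id | title
---+------
2  | 1984 
7  | 1984 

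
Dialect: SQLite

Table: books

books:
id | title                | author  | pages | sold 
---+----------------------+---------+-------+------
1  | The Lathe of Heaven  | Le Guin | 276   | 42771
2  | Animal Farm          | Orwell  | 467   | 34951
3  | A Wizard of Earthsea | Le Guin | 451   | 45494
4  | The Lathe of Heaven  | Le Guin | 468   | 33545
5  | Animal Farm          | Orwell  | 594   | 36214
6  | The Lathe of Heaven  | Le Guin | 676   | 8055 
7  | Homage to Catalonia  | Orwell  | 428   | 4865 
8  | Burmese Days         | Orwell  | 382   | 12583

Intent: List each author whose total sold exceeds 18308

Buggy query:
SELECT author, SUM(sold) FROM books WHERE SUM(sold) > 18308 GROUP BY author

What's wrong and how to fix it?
Bug: WHERE runs before GROUP BY, so aggregates aren't available there

Fix: Use HAVING (which filters groups after aggregation) instead of WHERE

Corrected query:
SELECT author, SUM(sold) FROM books GROUP BY author HAVING SUM(sold) > 18308

Result:
author  | SUM(sold)
--------+----------
Le Guin | 129865   
Orwell  | 88613    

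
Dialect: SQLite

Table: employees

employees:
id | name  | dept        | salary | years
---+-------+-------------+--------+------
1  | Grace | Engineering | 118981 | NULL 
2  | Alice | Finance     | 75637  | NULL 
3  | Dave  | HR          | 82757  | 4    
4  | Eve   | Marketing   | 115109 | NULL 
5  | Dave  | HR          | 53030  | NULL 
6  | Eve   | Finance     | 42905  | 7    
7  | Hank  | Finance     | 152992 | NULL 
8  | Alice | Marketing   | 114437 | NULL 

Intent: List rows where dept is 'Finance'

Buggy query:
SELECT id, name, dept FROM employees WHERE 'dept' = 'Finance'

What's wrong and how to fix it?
Bug: 'dept' in single quotes is a string literal, not the column; the comparison is literal-vs-literal and never true

Fix: Reference the column as dept without single quotes

Corrected query:
SELECT id, name, dept FROM employees WHERE dept = 'Finance'

Result:
id | name  | dept   
---+-------+--------
2  | Alice | Finance
6  | Eve   | Finance
7  | Hank  | Finance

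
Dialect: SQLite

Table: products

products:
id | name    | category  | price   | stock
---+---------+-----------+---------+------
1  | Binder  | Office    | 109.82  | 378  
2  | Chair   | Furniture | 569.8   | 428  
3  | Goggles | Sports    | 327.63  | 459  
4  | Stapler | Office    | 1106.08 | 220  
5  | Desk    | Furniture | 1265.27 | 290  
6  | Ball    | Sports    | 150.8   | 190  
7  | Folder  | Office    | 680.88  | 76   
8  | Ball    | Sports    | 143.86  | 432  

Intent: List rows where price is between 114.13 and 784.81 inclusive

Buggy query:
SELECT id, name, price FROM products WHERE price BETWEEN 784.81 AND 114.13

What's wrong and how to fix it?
Bug: BETWEEN expects the lower bound first; with 784.81 AND 114.13 the range is empty

Fix: Write BETWEEN 114.13 AND 784.81

Corrected query:
SELECT id, name, price FROM products WHERE price BETWEEN 114.13 AND 784.81

Result:
id | name    | price 
---+---------+-------
2  | Chair   | 569.8 
3  | Goggles | 327.63
6  | Ball    | 150.8 
7  | Folder  | 680.88
8  | Ball    | 143.86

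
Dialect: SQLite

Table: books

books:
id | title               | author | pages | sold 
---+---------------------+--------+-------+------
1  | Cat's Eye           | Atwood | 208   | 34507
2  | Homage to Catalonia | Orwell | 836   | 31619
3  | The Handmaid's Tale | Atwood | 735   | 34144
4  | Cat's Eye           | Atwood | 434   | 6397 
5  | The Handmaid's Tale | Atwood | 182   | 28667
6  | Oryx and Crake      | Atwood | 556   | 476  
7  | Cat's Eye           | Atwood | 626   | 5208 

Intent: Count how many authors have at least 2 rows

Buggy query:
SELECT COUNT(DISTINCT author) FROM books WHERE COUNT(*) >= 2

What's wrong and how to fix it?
Bug: WHERE filters individual rows, not groups, so a group-level COUNT is invalid there

Fix: Use a subquery that GROUPs and filters with HAVING, then count its rows

Corrected query:
SELECT COUNT(*) FROM (SELECT author FROM books GROUP BY author HAVING COUNT(*) >= 2)

Result:
COUNT(*)
--------
1       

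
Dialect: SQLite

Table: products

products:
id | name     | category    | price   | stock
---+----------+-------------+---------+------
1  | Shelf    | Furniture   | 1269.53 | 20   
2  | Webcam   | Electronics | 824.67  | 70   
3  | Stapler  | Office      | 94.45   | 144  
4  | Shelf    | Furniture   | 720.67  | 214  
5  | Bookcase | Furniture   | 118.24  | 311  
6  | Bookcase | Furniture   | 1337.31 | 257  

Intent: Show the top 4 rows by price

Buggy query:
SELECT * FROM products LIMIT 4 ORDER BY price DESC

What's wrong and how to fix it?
Bug: ORDER BY cannot follow LIMIT; LIMIT is the final clause

Fix: Swap the clauses: ORDER BY first, then LIMIT

Corrected query:
SELECT * FROM products ORDER BY price DESC LIMIT 4

Result:
id | name     | category    | price   | stock
---+----------+-------------+---------+------
6  | Bookcase | Furniture   | 1337.31 | 257  
1  | Shelf    | Furniture   | 1269.53 | 20   
2  | Webcam   | Electronics | 824.67  | 70   
4  | Shelf    | Furniture   | 720.67  | 214  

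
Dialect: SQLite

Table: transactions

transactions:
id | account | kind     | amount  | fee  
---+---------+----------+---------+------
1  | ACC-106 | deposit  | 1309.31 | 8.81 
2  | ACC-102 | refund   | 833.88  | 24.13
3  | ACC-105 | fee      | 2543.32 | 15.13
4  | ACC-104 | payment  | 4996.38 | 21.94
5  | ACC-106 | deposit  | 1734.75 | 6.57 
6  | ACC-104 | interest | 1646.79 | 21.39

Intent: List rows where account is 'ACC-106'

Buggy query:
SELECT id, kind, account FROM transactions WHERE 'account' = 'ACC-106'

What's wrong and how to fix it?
Bug: 'account' in single quotes is a string literal, not the column; the comparison is literal-vs-literal and never true

Fix: Remove the quotes around the column name (or use double quotes for an identifier)

Corrected query:
SELECT id, kind, account FROM transactions WHERE account = 'ACC-106'

Result:
id | kind    | account
---+---------+--------
1  | deposit | ACC-106
5  | deposit | ACC-106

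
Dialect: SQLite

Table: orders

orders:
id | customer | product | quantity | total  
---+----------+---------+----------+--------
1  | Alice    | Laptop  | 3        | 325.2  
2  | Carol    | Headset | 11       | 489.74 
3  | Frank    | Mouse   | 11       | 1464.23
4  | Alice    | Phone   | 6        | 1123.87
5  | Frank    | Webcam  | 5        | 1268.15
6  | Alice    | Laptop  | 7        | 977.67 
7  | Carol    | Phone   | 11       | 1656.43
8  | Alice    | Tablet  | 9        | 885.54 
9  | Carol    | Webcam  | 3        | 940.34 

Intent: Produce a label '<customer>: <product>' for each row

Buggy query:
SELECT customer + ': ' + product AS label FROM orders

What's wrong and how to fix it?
Bug: SQLite uses || for string concatenation; + coerces text to numbers (yielding 0)

Fix: Use the || operator for string concatenation

Corrected query:
SELECT customer || ': ' || product AS label FROM orders

Result:
label         
--------------
Alice: Laptop 
Carol: Headset
Frank: Mouse  
Alice: Phone  
Frank: Webcam 
Alice: Laptop 
Carol: Phone  
Alice: Tablet 
Carol: Webcam 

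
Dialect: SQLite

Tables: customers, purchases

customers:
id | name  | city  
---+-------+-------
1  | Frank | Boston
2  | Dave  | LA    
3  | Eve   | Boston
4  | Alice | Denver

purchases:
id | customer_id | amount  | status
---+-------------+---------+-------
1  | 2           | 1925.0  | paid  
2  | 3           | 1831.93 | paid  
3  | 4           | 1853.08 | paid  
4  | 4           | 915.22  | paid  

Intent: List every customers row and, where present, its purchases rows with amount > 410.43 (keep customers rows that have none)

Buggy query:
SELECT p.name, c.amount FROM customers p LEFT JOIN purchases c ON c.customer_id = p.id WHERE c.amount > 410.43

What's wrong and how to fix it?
Bug: Filtering c.amount in WHERE discards the NULL rows produced by LEFT JOIN, turning it into an inner join

Fix: Put 'c.amount > 410.43' in the JOIN's ON clause instead of WHERE

Corrected query:
SELECT p.name, c.amount FROM customers p LEFT JOIN purchases c ON c.customer_id = p.id AND c.amount > 410.43

Result:
name  | amount 
------+--------
Frank | NULL   
Dave  | 1925   
Eve   | 1831.93
Alice | 915.22 
Alice | 1853.08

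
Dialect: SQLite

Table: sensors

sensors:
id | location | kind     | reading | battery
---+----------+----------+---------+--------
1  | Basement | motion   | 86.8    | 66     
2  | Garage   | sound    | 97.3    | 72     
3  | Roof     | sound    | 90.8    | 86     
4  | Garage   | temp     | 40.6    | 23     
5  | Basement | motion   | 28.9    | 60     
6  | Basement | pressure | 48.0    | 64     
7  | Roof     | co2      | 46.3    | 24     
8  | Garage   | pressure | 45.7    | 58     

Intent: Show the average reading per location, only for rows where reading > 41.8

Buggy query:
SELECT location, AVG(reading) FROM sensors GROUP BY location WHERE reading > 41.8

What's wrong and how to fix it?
Bug: WHERE cannot follow GROUP BY

Fix: Move the WHERE clause before GROUP BY

Corrected query:
SELECT location, AVG(reading) FROM sensors WHERE reading > 41.8 GROUP BY location

Result:
location | AVG(reading)
---------+-------------
Basement | 67.4        
Garage   | 71.5        
Roof     | 68.55       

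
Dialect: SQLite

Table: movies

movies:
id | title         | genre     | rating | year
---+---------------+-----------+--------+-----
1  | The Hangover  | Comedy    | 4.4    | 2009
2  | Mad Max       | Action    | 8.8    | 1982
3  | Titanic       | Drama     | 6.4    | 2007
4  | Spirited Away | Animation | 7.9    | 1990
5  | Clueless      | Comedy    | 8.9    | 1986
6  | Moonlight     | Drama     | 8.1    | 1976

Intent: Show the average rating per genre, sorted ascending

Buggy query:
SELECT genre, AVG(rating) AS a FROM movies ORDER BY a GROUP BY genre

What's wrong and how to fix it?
Bug: ORDER BY appears before GROUP BY; SQL clause order requires GROUP BY first

Fix: Move ORDER BY to the end, after GROUP BY

Corrected query:
SELECT genre, AVG(rating) AS a FROM movies GROUP BY genre ORDER BY a

Result:
genre     | a   
----------+-----
Comedy    | 6.65
Drama     | 7.25
Animation | 7.9 
Action    | 8.8 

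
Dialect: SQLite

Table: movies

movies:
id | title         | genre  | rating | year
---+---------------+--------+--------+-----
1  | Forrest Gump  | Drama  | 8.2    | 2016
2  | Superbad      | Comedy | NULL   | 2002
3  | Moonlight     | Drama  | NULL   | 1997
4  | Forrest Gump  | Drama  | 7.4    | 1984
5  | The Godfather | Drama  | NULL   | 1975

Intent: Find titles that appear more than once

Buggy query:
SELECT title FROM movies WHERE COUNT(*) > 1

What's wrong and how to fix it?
Bug: COUNT(*) is an aggregate and cannot be used in WHERE

Fix: GROUP BY title, then filter groups with HAVING COUNT(*) > 1

Corrected query:
SELECT title FROM movies GROUP BY title HAVING COUNT(*) > 1

Result:
title       
------------
Forrest Gump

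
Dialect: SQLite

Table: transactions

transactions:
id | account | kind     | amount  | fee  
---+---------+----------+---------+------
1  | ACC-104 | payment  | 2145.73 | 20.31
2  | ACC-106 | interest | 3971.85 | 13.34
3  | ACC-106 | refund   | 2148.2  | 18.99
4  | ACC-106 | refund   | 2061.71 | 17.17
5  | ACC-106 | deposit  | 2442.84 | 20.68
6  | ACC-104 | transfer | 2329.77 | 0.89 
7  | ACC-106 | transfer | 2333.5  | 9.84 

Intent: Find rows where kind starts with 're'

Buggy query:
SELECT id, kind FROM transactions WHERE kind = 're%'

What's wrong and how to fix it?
Bug: Wildcards only work with LIKE; '=' treats '%' as a literal character

Fix: Use LIKE for wildcard pattern matching

Corrected query:
SELECT id, kind FROM transactions WHERE kind LIKE 're%'

Result:
id | kind  
---+-------
3  | refund
4  | refund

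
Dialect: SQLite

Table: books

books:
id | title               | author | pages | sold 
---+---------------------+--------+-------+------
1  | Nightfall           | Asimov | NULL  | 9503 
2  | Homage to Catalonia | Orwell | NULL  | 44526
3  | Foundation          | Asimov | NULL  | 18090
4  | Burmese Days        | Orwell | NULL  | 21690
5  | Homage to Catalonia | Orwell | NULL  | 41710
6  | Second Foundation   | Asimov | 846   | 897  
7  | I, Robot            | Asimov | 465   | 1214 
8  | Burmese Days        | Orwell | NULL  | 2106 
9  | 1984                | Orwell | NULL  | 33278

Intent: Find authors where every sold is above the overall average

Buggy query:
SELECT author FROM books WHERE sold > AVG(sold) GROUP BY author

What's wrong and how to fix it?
Bug: WHERE evaluates per row before aggregation, so AVG() is unavailable

Fix: Use a subquery for AVG and a HAVING MIN(...) filter so the condition holds for every row in the group

Corrected query:
SELECT author FROM books GROUP BY author HAVING MIN(sold) > (SELECT AVG(sold) FROM books)

Result:
(no rows)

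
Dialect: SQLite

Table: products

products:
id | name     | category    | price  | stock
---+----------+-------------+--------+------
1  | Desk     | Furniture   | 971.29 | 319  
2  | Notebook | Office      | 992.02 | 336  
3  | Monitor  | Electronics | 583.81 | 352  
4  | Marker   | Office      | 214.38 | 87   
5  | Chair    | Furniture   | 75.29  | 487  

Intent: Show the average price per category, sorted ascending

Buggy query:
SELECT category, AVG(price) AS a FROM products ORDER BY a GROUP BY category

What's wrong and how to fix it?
Bug: GROUP BY must precede ORDER BY

Fix: Move ORDER BY to the end, after GROUP BY

Corrected query:
SELECT category, AVG(price) AS a FROM products GROUP BY category ORDER BY a

Result:
category    | a     
------------+-------
Furniture   | 523.29
Electronics | 583.81
Office      | 603.2 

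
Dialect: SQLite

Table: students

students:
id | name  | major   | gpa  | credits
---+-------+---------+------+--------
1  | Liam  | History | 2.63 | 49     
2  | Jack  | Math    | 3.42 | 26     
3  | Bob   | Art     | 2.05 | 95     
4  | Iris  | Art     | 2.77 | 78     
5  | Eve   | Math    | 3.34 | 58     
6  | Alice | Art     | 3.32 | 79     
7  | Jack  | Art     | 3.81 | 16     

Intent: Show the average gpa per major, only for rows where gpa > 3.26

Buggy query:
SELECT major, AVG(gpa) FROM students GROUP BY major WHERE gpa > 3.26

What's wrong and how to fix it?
Bug: WHERE cannot follow GROUP BY

Fix: Place WHERE between FROM and GROUP BY

Corrected query:
SELECT major, AVG(gpa) FROM students WHERE gpa > 3.26 GROUP BY major

Result:
major | AVG(gpa)
------+---------
Art   | 3.565   
Math  | 3.38    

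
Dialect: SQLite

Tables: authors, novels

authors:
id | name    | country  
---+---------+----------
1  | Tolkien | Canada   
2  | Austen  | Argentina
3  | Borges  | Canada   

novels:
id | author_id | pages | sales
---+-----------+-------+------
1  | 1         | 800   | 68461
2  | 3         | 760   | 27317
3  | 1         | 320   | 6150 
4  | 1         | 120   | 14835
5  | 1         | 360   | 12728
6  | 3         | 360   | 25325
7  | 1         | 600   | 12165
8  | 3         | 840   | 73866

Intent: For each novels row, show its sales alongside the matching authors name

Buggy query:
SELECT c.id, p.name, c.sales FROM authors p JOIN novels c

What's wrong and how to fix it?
Bug: JOIN with no ON clause produces a cartesian product; every novels row pairs with every authors row

Fix: Add ON c.author_id = p.id to the JOIN

Corrected query:
SELECT c.id, p.name, c.sales FROM authors p JOIN novels c ON c.author_id = p.id

Result:
id | name    | sales
---+---------+------
1  | Tolkien | 68461
2  | Borges  | 27317
3  | Tolkien | 6150 
4  | Tolkien | 14835
5  | Tolkien | 12728
6  | Borges  | 25325
7  | Tolkien | 12165
8  | Borges  | 73866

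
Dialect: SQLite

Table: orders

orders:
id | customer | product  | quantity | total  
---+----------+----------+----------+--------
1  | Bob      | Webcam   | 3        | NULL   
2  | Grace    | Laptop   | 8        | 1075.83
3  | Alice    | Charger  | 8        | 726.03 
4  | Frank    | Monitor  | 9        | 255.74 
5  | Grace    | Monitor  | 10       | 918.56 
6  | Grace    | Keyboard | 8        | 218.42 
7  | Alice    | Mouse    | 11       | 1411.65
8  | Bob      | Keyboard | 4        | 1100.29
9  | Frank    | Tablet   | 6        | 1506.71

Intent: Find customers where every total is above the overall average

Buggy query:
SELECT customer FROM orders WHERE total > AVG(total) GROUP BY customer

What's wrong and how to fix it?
Bug: AVG() is an aggregate; it can't sit directly in WHERE

Fix: Compute the overall average in a scalar subquery and compare each group's MIN against it in HAVING

Corrected query:
SELECT customer FROM orders GROUP BY customer HAVING MIN(total) > (SELECT AVG(total) FROM orders)

Result:
customer
--------
Bob     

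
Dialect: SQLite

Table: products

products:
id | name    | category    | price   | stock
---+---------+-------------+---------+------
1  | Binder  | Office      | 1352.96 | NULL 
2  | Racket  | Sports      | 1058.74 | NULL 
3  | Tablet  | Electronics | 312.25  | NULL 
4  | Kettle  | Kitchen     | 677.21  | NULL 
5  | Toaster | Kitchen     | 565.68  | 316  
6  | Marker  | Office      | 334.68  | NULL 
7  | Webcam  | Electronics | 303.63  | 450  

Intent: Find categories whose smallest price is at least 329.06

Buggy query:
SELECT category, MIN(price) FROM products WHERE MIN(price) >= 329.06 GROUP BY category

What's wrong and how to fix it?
Bug: Aggregates like MIN are computed per group after WHERE runs

Fix: Use HAVING for the per-group MIN condition

Corrected query:
SELECT category, MIN(price) FROM products GROUP BY category HAVING MIN(price) >= 329.06

Result:
category | MIN(price)
---------+-----------
Kitchen  | 565.68    
Office   | 334.68    
Sports   | 1058.74   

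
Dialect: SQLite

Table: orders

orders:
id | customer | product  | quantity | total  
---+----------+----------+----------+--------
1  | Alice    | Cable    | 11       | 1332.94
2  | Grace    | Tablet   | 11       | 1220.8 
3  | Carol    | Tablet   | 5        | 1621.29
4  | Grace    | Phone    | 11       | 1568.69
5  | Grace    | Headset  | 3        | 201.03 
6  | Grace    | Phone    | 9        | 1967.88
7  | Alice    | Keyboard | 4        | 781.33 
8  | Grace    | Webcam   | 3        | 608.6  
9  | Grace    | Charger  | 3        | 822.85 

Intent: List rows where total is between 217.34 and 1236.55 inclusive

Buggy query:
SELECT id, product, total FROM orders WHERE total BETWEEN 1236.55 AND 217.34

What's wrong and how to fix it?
Bug: The bounds are reversed; BETWEEN a AND b requires a <= b to match anything

Fix: Swap the bounds so the smaller value comes first

Corrected query:
SELECT id, product, total FROM orders WHERE total BETWEEN 217.34 AND 1236.55

Result:
id | product  | total 
---+----------+-------
2  | Tablet   | 1220.8
7  | Keyboard | 781.33
8  | Webcam   | 608.6 
9  | Charger  | 822.85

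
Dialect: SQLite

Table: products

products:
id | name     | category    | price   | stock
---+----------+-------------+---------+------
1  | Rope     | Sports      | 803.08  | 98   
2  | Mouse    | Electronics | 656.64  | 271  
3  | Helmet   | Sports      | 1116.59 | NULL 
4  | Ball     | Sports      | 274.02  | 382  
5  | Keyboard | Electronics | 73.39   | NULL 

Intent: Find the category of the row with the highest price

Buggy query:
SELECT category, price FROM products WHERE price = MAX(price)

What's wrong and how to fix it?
Bug: MAX(price) is an aggregate and cannot be used directly in WHERE

Fix: Wrap MAX in a scalar subquery so WHERE compares against a single value

Corrected query:
SELECT category, price FROM products WHERE price = (SELECT MAX(price) FROM products)

Result:
category | price  
---------+--------
Sports   | 1116.59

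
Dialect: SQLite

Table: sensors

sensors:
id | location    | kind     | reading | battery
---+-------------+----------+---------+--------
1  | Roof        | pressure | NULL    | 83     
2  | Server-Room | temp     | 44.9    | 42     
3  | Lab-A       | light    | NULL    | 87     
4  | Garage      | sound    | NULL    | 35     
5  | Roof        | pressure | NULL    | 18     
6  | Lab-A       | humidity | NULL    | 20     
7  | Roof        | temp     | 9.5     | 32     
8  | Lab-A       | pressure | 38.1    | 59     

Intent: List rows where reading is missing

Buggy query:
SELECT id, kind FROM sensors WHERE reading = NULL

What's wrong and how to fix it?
Bug: '= NULL' is always unknown in SQL three-valued logic, so no rows match

Fix: Replace '= NULL' with 'IS NULL'

Corrected query:
SELECT id, kind FROM sensors WHERE reading IS NULL

Result:
id | kind    
---+---------
1  | pressure
3  | light   
4  | sound   
5  | pressure
6  | humidity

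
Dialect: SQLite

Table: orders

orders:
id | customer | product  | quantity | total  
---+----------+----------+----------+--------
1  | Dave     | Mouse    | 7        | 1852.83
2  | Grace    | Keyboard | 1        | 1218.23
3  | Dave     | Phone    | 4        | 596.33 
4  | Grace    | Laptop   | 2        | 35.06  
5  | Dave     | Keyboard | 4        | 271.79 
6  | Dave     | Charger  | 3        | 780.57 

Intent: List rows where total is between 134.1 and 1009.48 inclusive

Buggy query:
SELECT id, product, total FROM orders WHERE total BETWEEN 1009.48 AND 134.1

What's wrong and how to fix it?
Bug: BETWEEN expects the lower bound first; with 1009.48 AND 134.1 the range is empty

Fix: Swap the bounds so the smaller value comes first

Corrected query:
SELECT id, product, total FROM orders WHERE total BETWEEN 134.1 AND 1009.48

Result:
id | product  | total 
---+----------+-------
3  | Phone    | 596.33
5  | Keyboard | 271.79
6  | Charger  | 780.57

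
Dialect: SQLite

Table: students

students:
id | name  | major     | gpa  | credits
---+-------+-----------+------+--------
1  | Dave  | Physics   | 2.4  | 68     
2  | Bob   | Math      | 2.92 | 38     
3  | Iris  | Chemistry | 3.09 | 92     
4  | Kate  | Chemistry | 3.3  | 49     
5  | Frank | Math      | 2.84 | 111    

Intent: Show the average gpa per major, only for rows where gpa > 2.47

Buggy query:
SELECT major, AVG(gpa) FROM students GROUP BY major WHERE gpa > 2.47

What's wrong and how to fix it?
Bug: WHERE cannot follow GROUP BY

Fix: Place WHERE between FROM and GROUP BY

Corrected query:
SELECT major, AVG(gpa) FROM students WHERE gpa > 2.47 GROUP BY major

Result:
major     | AVG(gpa)
----------+---------
Chemistry | 3.195   
Math      | 2.88    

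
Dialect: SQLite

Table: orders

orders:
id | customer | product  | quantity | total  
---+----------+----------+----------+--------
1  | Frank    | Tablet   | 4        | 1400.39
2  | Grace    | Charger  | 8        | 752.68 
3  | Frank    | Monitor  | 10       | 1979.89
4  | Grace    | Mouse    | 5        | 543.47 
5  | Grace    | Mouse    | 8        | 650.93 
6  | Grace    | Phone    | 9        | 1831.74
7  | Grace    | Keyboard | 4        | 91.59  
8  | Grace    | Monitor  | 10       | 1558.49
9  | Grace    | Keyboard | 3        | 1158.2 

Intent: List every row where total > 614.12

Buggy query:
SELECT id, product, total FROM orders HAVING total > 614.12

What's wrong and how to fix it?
Bug: HAVING filters the output of aggregation, but this query has no GROUP BY and no aggregate functions, so SQLite rejects it (HAVING clause on a non-aggregate query); the condition here is per row

Fix: Replace HAVING with WHERE since the condition applies to individual rows

Corrected query:
SELECT id, product, total FROM orders WHERE total > 614.12

Result:
id | product  | total  
---+----------+--------
1  | Tablet   | 1400.39
2  | Charger  | 752.68 
3  | Monitor  | 1979.89
5  | Mouse    | 650.93 
6  | Phone    | 1831.74
8  | Monitor  | 1558.49
9  | Keyboard | 1158.2 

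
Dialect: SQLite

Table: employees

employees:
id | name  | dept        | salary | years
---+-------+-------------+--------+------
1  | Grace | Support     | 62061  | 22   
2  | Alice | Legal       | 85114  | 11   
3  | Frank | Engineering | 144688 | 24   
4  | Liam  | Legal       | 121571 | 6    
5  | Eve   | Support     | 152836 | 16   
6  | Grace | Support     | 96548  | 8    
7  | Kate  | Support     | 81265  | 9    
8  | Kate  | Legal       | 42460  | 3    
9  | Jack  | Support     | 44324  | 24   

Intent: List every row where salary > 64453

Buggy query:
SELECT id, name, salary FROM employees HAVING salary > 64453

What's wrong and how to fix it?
Bug: HAVING filters the output of aggregation, but this query has no GROUP BY and no aggregate functions, so SQLite rejects it (HAVING clause on a non-aggregate query); the condition here is per row

Fix: Replace HAVING with WHERE since the condition applies to individual rows

Corrected query:
SELECT id, name, salary FROM employees WHERE salary > 64453

Result:
id | name  | salary
---+-------+-------
2  | Alice | 85114 
3  | Frank | 144688
4  | Liam  | 121571
5  | Eve   | 152836
6  | Grace | 96548 
7  | Kate  | 81265 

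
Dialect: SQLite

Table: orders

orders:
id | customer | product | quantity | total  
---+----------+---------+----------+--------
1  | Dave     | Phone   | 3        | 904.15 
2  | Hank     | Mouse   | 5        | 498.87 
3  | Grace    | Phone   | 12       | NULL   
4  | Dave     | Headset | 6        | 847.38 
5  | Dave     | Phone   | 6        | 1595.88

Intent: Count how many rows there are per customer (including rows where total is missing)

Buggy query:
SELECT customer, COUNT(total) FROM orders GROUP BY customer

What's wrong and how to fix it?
Bug: COUNT(column) counts non-NULL values only; rows with NULL total aren't counted

Fix: Replace COUNT(total) with COUNT(*)

Corrected query:
SELECT customer, COUNT(*) FROM orders GROUP BY customer

Result:
customer | COUNT(*)
---------+---------
Dave     | 3       
Grace    | 1       
Hank     | 1       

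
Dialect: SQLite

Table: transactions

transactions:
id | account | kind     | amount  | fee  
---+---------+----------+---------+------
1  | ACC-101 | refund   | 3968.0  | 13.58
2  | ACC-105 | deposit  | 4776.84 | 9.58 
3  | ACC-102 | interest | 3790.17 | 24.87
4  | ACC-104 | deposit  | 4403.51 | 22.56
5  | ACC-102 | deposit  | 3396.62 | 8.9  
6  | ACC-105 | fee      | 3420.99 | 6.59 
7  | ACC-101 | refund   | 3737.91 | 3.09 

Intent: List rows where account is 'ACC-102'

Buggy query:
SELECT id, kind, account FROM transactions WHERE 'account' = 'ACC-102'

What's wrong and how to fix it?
Bug: Single quotes denote string literals in SQL; the column name is being compared as a constant string

Fix: Remove the quotes around the column name (or use double quotes for an identifier)

Corrected query:
SELECT id, kind, account FROM transactions WHERE account = 'ACC-102'

Result:
id | kind     | account
---+----------+--------
3  | interest | ACC-102
5  | deposit  | ACC-102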